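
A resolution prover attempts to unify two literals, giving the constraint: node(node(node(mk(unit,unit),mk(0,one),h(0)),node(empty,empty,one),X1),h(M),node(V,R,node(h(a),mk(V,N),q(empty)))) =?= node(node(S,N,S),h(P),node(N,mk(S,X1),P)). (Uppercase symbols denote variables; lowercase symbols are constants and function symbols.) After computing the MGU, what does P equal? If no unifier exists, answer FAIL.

node(h(a),mk(node(empty,empty,one),node(empty,empty,one)),q(empty))

Decompose node/3: node(node(mk(unit,unit),mk(0,one),h(0)),node(empty,empty,one),X1) =?= node(S,N,S),  h(M) =?= h(P),  node(V,R,node(h(a),mk(V,N),q(empty))) =?= node(N,mk(S,X1),P).
Decompose node/3: node(mk(unit,unit),mk(0,one),h(0)) =?= S,  node(empty,empty,one) =?= N,  X1 =?= S.
Bind S := node(mk(unit,unit),mk(0,one),h(0)); substituting into the 2 remaining equations that mention S gives: X1 =?= node(mk(unit,unit),mk(0,one),h(0)),  node(V,R,node(h(a),mk(V,N),q(empty))) =?= node(N,mk(node(mk(unit,unit),mk(0,one),h(0)),X1),P).
Bind N := node(empty,empty,one); substituting into the one remaining equation that mentions N gives: node(V,R,node(h(a),mk(V,node(empty,empty,one)),q(empty))) =?= node(node(empty,empty,one),mk(node(mk(unit,unit),mk(0,one),h(0)),X1),P).
Bind X1 := node(mk(unit,unit),mk(0,one),h(0)); substituting into the one remaining equation that mentions X1 gives: node(V,R,node(h(a),mk(V,node(empty,empty,one)),q(empty))) =?= node(node(empty,empty,one),mk(node(mk(unit,unit),mk(0,one),h(0)),node(mk(unit,unit),mk(0,one),h(0))),P).
Decompose h/1: M =?= P.
Bind M := P; no other remaining equation mentions M.
Decompose node/3: V =?= node(empty,empty,one),  R =?= mk(node(mk(unit,unit),mk(0,one),h(0)),node(mk(unit,unit),mk(0,one),h(0))),  node(h(a),mk(V,node(empty,empty,one)),q(empty)) =?= P.
Bind V := node(empty,empty,one); substituting into the one remaining equation that mentions V gives: node(h(a),mk(node(empty,empty,one),node(empty,empty,one)),q(empty)) =?= P.
Bind R := mk(node(mk(unit,unit),mk(0,one),h(0)),node(mk(unit,unit),mk(0,one),h(0))); no other remaining equation mentions R.
Bind P := node(h(a),mk(node(empty,empty,one),node(empty,empty,one)),q(empty)). Substituting into the earlier binding gives M := node(h(a),mk(node(empty,empty,one),node(empty,empty,one)),q(empty)).
MGU = { S ↦ node(mk(unit,unit),mk(0,one),h(0)), N ↦ node(empty,empty,one), X1 ↦ node(mk(unit,unit),mk(0,one),h(0)), M ↦ node(h(a),mk(node(empty,empty,one),node(empty,empty,one)),q(empty)), V ↦ node(empty,empty,one), R ↦ mk(node(mk(unit,unit),mk(0,one),h(0)),node(mk(unit,unit),mk(0,one),h(0))), P ↦ node(h(a),mk(node(empty,empty,one),node(empty,empty,one)),q(empty)) }, so P ↦ node(h(a),mk(node(empty,empty,one),node(empty,empty,one)),q(empty)).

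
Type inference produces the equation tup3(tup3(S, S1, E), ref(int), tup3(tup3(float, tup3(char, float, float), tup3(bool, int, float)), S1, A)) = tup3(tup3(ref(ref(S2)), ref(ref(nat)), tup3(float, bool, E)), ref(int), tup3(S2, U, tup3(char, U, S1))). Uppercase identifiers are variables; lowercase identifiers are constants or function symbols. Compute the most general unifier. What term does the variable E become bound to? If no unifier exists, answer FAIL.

FAIL

Decompose tup3/3: tup3(S, S1, E) = tup3(ref(ref(S2)), ref(ref(nat)), tup3(float, bool, E)),  ref(int) = ref(int),  tup3(tup3(float, tup3(char, float, float), tup3(bool, int, float)), S1, A) = tup3(S2, U, tup3(char, U, S1)).
Decompose tup3/3: S = ref(ref(S2)),  S1 = ref(ref(nat)),  E = tup3(float, bool, E).
Bind S := ref(ref(S2)); no other remaining equation mentions S.
Bind S1 := ref(ref(nat)); substituting into the one remaining equation that mentions S1 gives: tup3(tup3(float, tup3(char, float, float), tup3(bool, int, float)), ref(ref(nat)), A) = tup3(S2, U, tup3(char, U, ref(ref(nat)))).
Occurs check fails: E occurs in tup3(float, bool, E); the equation E = tup3(float, bool, E) has no finite solution.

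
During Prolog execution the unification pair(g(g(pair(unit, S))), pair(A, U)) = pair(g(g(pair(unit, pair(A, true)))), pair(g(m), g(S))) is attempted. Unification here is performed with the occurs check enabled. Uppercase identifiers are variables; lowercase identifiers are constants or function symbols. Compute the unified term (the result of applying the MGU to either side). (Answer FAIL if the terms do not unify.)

pair(g(g(pair(unit, pair(g(m), true)))), pair(g(m), g(pair(g(m), true))))

Decompose pair/2: g(g(pair(unit, S))) = g(g(pair(unit, pair(A, true)))),  pair(A, U) = pair(g(m), g(S)).
Decompose g/1: g(pair(unit, S)) = g(pair(unit, pair(A, true))).
Decompose g/1: pair(unit, S) = pair(unit, pair(A, true)).
Decompose pair/2: unit = unit,  S = pair(A, true).
Delete trivial equation unit = unit.
Bind S := pair(A, true); substituting into the remaining equation gives: pair(A, U) = pair(g(m), g(pair(A, true))).
Decompose pair/2: A = g(m),  U = g(pair(A, true)).
Bind A := g(m); substituting into the remaining equation gives: U = g(pair(g(m), true)). Substituting into the earlier binding gives S := pair(g(m), true).
Bind U := g(pair(g(m), true)).
Applying the MGU to either side gives pair(g(g(pair(unit, pair(g(m), true)))), pair(g(m), g(pair(g(m), true)))).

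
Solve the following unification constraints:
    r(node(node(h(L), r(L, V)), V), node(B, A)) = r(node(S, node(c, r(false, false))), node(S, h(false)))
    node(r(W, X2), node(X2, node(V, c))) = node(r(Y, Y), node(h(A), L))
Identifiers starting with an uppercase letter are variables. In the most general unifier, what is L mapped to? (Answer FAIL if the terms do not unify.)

Decompose r/2: node(node(h(L), r(L, V)), V) = node(S, node(c, r(false, false))),  node(B, A) = node(S, h(false)).
Decompose node/2: node(h(L), r(L, V)) = S,  V = node(c, r(false, false)).
Bind S := node(h(L), r(L, V)); substituting into the one remaining equation that mentions S gives: node(B, A) = node(node(h(L), r(L, V)), h(false)).
Bind V := node(c, r(false, false)); substituting into the remaining equations gives: node(B, A) = node(node(h(L), r(L, node(c, r(false, false)))), h(false)),  node(r(W, X2), node(X2, node(node(c, r(false, false)), c))) = node(r(Y, Y), node(h(A), L)). Substituting into the earlier binding gives S := node(h(L), r(L, node(c, r(false, false)))).
Decompose node/2: B = node(h(L), r(L, node(c, r(false, false)))),  A = h(false).
Bind B := node(h(L), r(L, node(c, r(false, false)))); no other remaining equation mentions B.
Bind A := h(false); substituting into the remaining equation gives: node(r(W, X2), node(X2, node(node(c, r(false, false)), c))) = node(r(Y, Y), node(h(h(false)), L)).
Decompose node/2: r(W, X2) = r(Y, Y),  node(X2, node(node(c, r(false, false)), c)) = node(h(h(false)), L).
Decompose r/2: W = Y,  X2 = Y.
Bind W := Y; no other remaining equation mentions W.
Bind X2 := Y; substituting into the remaining equation gives: node(Y, node(node(c, r(false, false)), c)) = node(h(h(false)), L).
Decompose node/2: Y = h(h(false)),  node(node(c, r(false, false)), c) = L.
Bind Y := h(h(false)); no other remaining equation mentions Y. Substituting into the earlier bindings gives W := h(h(false)), X2 := h(h(false)).
Bind L := node(node(c, r(false, false)), c). Substituting into the earlier bindings gives S := node(h(node(node(c, r(false, false)), c)), r(node(node(c, r(false, false)), c), node(c, r(false, false)))), B := node(h(node(node(c, r(false, false)), c)), r(node(node(c, r(false, false)), c), node(c, r(false, false)))).
MGU = { S -> node(h(node(node(c, r(false, false)), c)), r(node(node(c, r(false, false)), c), node(c, r(false, false)))), V -> node(c, r(false, false)), B -> node(h(node(node(c, r(false, false)), c)), r(node(node(c, r(false, false)), c), node(c, r(false, false)))), A -> h(false), W -> h(h(false)), X2 -> h(h(false)), Y -> h(h(false)), L -> node(node(c, r(false, false)), c) }, so L -> node(node(c, r(false, false)), c).

node(node(c, r(false, false)), c)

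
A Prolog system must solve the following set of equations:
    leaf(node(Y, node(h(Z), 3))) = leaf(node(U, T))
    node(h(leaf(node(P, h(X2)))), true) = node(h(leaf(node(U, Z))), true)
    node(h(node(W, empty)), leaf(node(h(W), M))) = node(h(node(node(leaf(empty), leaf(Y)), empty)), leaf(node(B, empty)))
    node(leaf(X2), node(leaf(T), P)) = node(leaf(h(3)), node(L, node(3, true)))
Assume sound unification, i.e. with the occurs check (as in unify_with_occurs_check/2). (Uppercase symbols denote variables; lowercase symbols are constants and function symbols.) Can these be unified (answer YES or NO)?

Decompose leaf/1: node(Y, node(h(Z), 3)) = node(U, T).
Decompose node/2: Y = U,  node(h(Z), 3) = T.
Bind Y := U; substituting into the one remaining equation that mentions Y gives: node(h(node(W, empty)), leaf(node(h(W), M))) = node(h(node(node(leaf(empty), leaf(U)), empty)), leaf(node(B, empty))).
Bind T := node(h(Z), 3); substituting into the one remaining equation that mentions T gives: node(leaf(X2), node(leaf(node(h(Z), 3)), P)) = node(leaf(h(3)), node(L, node(3, true))).
Decompose node/2: h(leaf(node(P, h(X2)))) = h(leaf(node(U, Z))),  true = true.
Decompose h/1: leaf(node(P, h(X2))) = leaf(node(U, Z)).
Decompose leaf/1: node(P, h(X2)) = node(U, Z).
Decompose node/2: P = U,  h(X2) = Z.
Bind P := U; substituting into the one remaining equation that mentions P gives: node(leaf(X2), node(leaf(node(h(Z), 3)), U)) = node(leaf(h(3)), node(L, node(3, true))).
Bind Z := h(X2); substituting into the one remaining equation that mentions Z gives: node(leaf(X2), node(leaf(node(h(h(X2)), 3)), U)) = node(leaf(h(3)), node(L, node(3, true))). Substituting into the earlier binding gives T := node(h(h(X2)), 3).
Delete trivial equation true = true.
Decompose node/2: h(node(W, empty)) = h(node(node(leaf(empty), leaf(U)), empty)),  leaf(node(h(W), M)) = leaf(node(B, empty)).
Decompose h/1: node(W, empty) = node(node(leaf(empty), leaf(U)), empty).
Decompose node/2: W = node(leaf(empty), leaf(U)),  empty = empty.
Bind W := node(leaf(empty), leaf(U)); substituting into the one remaining equation that mentions W gives: leaf(node(h(node(leaf(empty), leaf(U))), M)) = leaf(node(B, empty)).
Delete trivial equation empty = empty.
Decompose leaf/1: node(h(node(leaf(empty), leaf(U))), M) = node(B, empty).
Decompose node/2: h(node(leaf(empty), leaf(U))) = B,  M = empty.
Bind B := h(node(leaf(empty), leaf(U))); no other remaining equation mentions B.
Bind M := empty; no other remaining equation mentions M.
Decompose node/2: leaf(X2) = leaf(h(3)),  node(leaf(node(h(h(X2)), 3)), U) = node(L, node(3, true)).
Decompose leaf/1: X2 = h(3).
Bind X2 := h(3); substituting into the remaining equation gives: node(leaf(node(h(h(h(3))), 3)), U) = node(L, node(3, true)). Substituting into the earlier bindings gives T := node(h(h(h(3))), 3), Z := h(h(3)).
Decompose node/2: leaf(node(h(h(h(3))), 3)) = L,  U = node(3, true).
Bind L := leaf(node(h(h(h(3))), 3)); no other remaining equation mentions L.
Bind U := node(3, true). Substituting into the earlier bindings gives Y := node(3, true), P := node(3, true), W := node(leaf(empty), leaf(node(3, true))), B := h(node(leaf(empty), leaf(node(3, true)))).
No equations remain and no clash or occurs-check failure arose, so a unifier exists.

YES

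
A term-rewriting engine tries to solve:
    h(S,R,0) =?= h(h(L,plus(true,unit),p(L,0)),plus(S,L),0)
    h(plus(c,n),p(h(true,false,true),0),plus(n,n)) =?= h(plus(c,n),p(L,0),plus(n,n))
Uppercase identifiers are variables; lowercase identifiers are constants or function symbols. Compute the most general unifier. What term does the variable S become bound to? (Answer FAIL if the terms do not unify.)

h(h(true,false,true),plus(true,unit),p(h(true,false,true),0))

Decompose h/3: S =?= h(L,plus(true,unit),p(L,0)),  R =?= plus(S,L),  0 =?= 0.
Bind S := h(L,plus(true,unit),p(L,0)); substituting into the one remaining equation that mentions S gives: R =?= plus(h(L,plus(true,unit),p(L,0)),L).
Bind R := plus(h(L,plus(true,unit),p(L,0)),L); no other remaining equation mentions R.
Delete trivial equation 0 =?= 0.
Decompose h/3: plus(c,n) =?= plus(c,n),  p(h(true,false,true),0) =?= p(L,0),  plus(n,n) =?= plus(n,n).
Delete trivial equation plus(c,n) =?= plus(c,n).
Decompose p/2: h(true,false,true) =?= L,  0 =?= 0.
Bind L := h(true,false,true); no other remaining equation mentions L. Substituting into the earlier bindings gives S := h(h(true,false,true),plus(true,unit),p(h(true,false,true),0)), R := plus(h(h(true,false,true),plus(true,unit),p(h(true,false,true),0)),h(true,false,true)).
Delete trivial equation 0 =?= 0.
Delete trivial equation plus(n,n) =?= plus(n,n).
MGU = { S ↦ h(h(true,false,true),plus(true,unit),p(h(true,false,true),0)), R ↦ plus(h(h(true,false,true),plus(true,unit),p(h(true,false,true),0)),h(true,false,true)), L ↦ h(true,false,true) }, so S ↦ h(h(true,false,true),plus(true,unit),p(h(true,false,true),0)).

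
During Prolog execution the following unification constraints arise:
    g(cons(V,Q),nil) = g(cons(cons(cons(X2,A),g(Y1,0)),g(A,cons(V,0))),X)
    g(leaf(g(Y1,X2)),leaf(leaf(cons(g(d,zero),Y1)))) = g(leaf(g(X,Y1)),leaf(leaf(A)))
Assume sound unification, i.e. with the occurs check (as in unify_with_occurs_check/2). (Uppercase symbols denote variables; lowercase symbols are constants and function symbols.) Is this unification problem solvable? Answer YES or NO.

Decompose g/2: cons(V,Q) = cons(cons(cons(X2,A),g(Y1,0)),g(A,cons(V,0))),  nil = X.
Decompose cons/2: V = cons(cons(X2,A),g(Y1,0)),  Q = g(A,cons(V,0)).
Bind V := cons(cons(X2,A),g(Y1,0)); substituting into the one remaining equation that mentions V gives: Q = g(A,cons(cons(cons(X2,A),g(Y1,0)),0)).
Bind Q := g(A,cons(cons(cons(X2,A),g(Y1,0)),0)); no other remaining equation mentions Q.
Bind X := nil; substituting into the remaining equation gives: g(leaf(g(Y1,X2)),leaf(leaf(cons(g(d,zero),Y1)))) = g(leaf(g(nil,Y1)),leaf(leaf(A))).
Decompose g/2: leaf(g(Y1,X2)) = leaf(g(nil,Y1)),  leaf(leaf(cons(g(d,zero),Y1))) = leaf(leaf(A)).
Decompose leaf/1: g(Y1,X2) = g(nil,Y1).
Decompose g/2: Y1 = nil,  X2 = Y1.
Bind Y1 := nil; substituting into the remaining equations gives: X2 = nil,  leaf(leaf(cons(g(d,zero),nil))) = leaf(leaf(A)). Substituting into the earlier bindings gives V := cons(cons(X2,A),g(nil,0)), Q := g(A,cons(cons(cons(X2,A),g(nil,0)),0)).
Bind X2 := nil; no other remaining equation mentions X2. Substituting into the earlier bindings gives V := cons(cons(nil,A),g(nil,0)), Q := g(A,cons(cons(cons(nil,A),g(nil,0)),0)).
Decompose leaf/1: leaf(cons(g(d,zero),nil)) = leaf(A).
Decompose leaf/1: cons(g(d,zero),nil) = A.
Bind A := cons(g(d,zero),nil). Substituting into the earlier bindings gives V := cons(cons(nil,cons(g(d,zero),nil)),g(nil,0)), Q := g(cons(g(d,zero),nil),cons(cons(cons(nil,cons(g(d,zero),nil)),g(nil,0)),0)).
No equations remain and no clash or occurs-check failure arose, so a unifier exists.

YES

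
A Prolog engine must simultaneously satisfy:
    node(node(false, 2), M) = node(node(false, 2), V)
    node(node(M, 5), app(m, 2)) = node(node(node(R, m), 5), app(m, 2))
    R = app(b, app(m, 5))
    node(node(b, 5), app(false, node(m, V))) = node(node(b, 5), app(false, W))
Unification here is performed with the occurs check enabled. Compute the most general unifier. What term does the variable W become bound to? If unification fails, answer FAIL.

Decompose node/2: node(false, 2) = node(false, 2),  M = V.
Delete trivial equation node(false, 2) = node(false, 2).
Bind M := V; substituting into the one remaining equation that mentions M gives: node(node(V, 5), app(m, 2)) = node(node(node(R, m), 5), app(m, 2)).
Decompose node/2: node(V, 5) = node(node(R, m), 5),  app(m, 2) = app(m, 2).
Decompose node/2: V = node(R, m),  5 = 5.
Bind V := node(R, m); substituting into the one remaining equation that mentions V gives: node(node(b, 5), app(false, node(m, node(R, m)))) = node(node(b, 5), app(false, W)). Substituting into the earlier binding gives M := node(R, m).
Delete trivial equation 5 = 5.
Delete trivial equation app(m, 2) = app(m, 2).
Bind R := app(b, app(m, 5)); substituting into the remaining equation gives: node(node(b, 5), app(false, node(m, node(app(b, app(m, 5)), m)))) = node(node(b, 5), app(false, W)). Substituting into the earlier bindings gives M := node(app(b, app(m, 5)), m), V := node(app(b, app(m, 5)), m).
Decompose node/2: node(b, 5) = node(b, 5),  app(false, node(m, node(app(b, app(m, 5)), m))) = app(false, W).
Delete trivial equation node(b, 5) = node(b, 5).
Decompose app/2: false = false,  node(m, node(app(b, app(m, 5)), m)) = W.
Delete trivial equation false = false.
Bind W := node(m, node(app(b, app(m, 5)), m)).
MGU = { M ↦ node(app(b, app(m, 5)), m), V ↦ node(app(b, app(m, 5)), m), R ↦ app(b, app(m, 5)), W ↦ node(m, node(app(b, app(m, 5)), m)) }, so W ↦ node(m, node(app(b, app(m, 5)), m)).

node(m, node(app(b, app(m, 5)), m))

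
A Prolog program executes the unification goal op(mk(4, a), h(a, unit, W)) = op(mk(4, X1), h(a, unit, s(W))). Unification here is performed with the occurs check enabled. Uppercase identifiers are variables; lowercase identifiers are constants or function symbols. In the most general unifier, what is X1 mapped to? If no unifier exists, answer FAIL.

Decompose op/2: mk(4, a) = mk(4, X1),  h(a, unit, W) = h(a, unit, s(W)).
Decompose mk/2: 4 = 4,  a = X1.
Delete trivial equation 4 = 4.
Bind X1 := a; no other remaining equation mentions X1.
Decompose h/3: a = a,  unit = unit,  W = s(W).
Delete trivial equation a = a.
Delete trivial equation unit = unit.
Occurs check fails: W occurs in s(W); the equation W = s(W) has no finite solution.

FAIL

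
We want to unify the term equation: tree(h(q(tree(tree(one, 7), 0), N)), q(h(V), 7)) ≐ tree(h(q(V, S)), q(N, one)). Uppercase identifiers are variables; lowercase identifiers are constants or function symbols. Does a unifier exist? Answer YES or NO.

NO

Decompose tree/2: h(q(tree(tree(one, 7), 0), N)) ≐ h(q(V, S)),  q(h(V), 7) ≐ q(N, one).
Decompose h/1: q(tree(tree(one, 7), 0), N) ≐ q(V, S).
Decompose q/2: tree(tree(one, 7), 0) ≐ V,  N ≐ S.
Bind V := tree(tree(one, 7), 0); substituting into the one remaining equation that mentions V gives: q(h(tree(tree(one, 7), 0)), 7) ≐ q(N, one).
Bind N := S; substituting into the remaining equation gives: q(h(tree(tree(one, 7), 0)), 7) ≐ q(S, one).
Decompose q/2: h(tree(tree(one, 7), 0)) ≐ S,  7 ≐ one.
Bind S := h(tree(tree(one, 7), 0)); no other remaining equation mentions S. Substituting into the earlier binding gives N := h(tree(tree(one, 7), 0)).
Clash: constants 7 and one differ; no unifier exists.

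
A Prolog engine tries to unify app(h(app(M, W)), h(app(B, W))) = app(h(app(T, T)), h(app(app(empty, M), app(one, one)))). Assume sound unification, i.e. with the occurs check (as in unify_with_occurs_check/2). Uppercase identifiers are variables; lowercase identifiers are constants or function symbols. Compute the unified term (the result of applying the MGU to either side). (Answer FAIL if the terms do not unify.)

app(h(app(app(one, one), app(one, one))), h(app(app(empty, app(one, one)), app(one, one))))

Decompose app/2: h(app(M, W)) = h(app(T, T)),  h(app(B, W)) = h(app(app(empty, M), app(one, one))).
Decompose h/1: app(M, W) = app(T, T).
Decompose app/2: M = T,  W = T.
Bind M := T; substituting into the one remaining equation that mentions M gives: h(app(B, W)) = h(app(app(empty, T), app(one, one))).
Bind W := T; substituting into the remaining equation gives: h(app(B, T)) = h(app(app(empty, T), app(one, one))).
Decompose h/1: app(B, T) = app(app(empty, T), app(one, one)).
Decompose app/2: B = app(empty, T),  T = app(one, one).
Bind B := app(empty, T); no other remaining equation mentions B.
Bind T := app(one, one). Substituting into the earlier bindings gives M := app(one, one), W := app(one, one), B := app(empty, app(one, one)).
Applying the MGU to either side gives app(h(app(app(one, one), app(one, one))), h(app(app(empty, app(one, one)), app(one, one)))).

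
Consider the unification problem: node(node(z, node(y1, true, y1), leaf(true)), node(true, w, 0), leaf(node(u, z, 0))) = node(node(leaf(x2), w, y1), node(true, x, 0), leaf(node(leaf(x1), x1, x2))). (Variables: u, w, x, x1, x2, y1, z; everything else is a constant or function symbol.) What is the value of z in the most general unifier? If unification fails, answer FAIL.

leaf(0)

Decompose node/3: node(z, node(y1, true, y1), leaf(true)) = node(leaf(x2), w, y1),  node(true, w, 0) = node(true, x, 0),  leaf(node(u, z, 0)) = leaf(node(leaf(x1), x1, x2)).
Decompose node/3: z = leaf(x2),  node(y1, true, y1) = w,  leaf(true) = y1.
Bind z := leaf(x2); substituting into the one remaining equation that mentions z gives: leaf(node(u, leaf(x2), 0)) = leaf(node(leaf(x1), x1, x2)).
Bind w := node(y1, true, y1); substituting into the one remaining equation that mentions w gives: node(true, node(y1, true, y1), 0) = node(true, x, 0).
Bind y1 := leaf(true); substituting into the one remaining equation that mentions y1 gives: node(true, node(leaf(true), true, leaf(true)), 0) = node(true, x, 0). Substituting into the earlier binding gives w := node(leaf(true), true, leaf(true)).
Decompose node/3: true = true,  node(leaf(true), true, leaf(true)) = x,  0 = 0.
Delete trivial equation true = true.
Bind x := node(leaf(true), true, leaf(true)); no other remaining equation mentions x.
Delete trivial equation 0 = 0.
Decompose leaf/1: node(u, leaf(x2), 0) = node(leaf(x1), x1, x2).
Decompose node/3: u = leaf(x1),  leaf(x2) = x1,  0 = x2.
Bind u := leaf(x1); no other remaining equation mentions u.
Bind x1 := leaf(x2); no other remaining equation mentions x1. Substituting into the earlier binding gives u := leaf(leaf(x2)).
Bind x2 := 0. Substituting into the earlier bindings gives z := leaf(0), u := leaf(leaf(0)), x1 := leaf(0).
MGU = { z ↦ leaf(0), w ↦ node(leaf(true), true, leaf(true)), y1 ↦ leaf(true), x ↦ node(leaf(true), true, leaf(true)), u ↦ leaf(leaf(0)), x1 ↦ leaf(0), x2 ↦ 0 }, so z ↦ leaf(0).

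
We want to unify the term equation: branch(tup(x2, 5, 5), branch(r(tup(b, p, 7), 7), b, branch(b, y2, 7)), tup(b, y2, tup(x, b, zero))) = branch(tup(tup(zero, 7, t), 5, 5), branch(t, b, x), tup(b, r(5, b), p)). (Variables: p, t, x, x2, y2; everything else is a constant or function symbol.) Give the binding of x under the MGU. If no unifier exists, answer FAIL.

Decompose branch/3: tup(x2, 5, 5) = tup(tup(zero, 7, t), 5, 5),  branch(r(tup(b, p, 7), 7), b, branch(b, y2, 7)) = branch(t, b, x),  tup(b, y2, tup(x, b, zero)) = tup(b, r(5, b), p).
Decompose tup/3: x2 = tup(zero, 7, t),  5 = 5,  5 = 5.
Bind x2 := tup(zero, 7, t); no other remaining equation mentions x2.
Delete trivial equation 5 = 5.
Delete trivial equation 5 = 5.
Decompose branch/3: r(tup(b, p, 7), 7) = t,  b = b,  branch(b, y2, 7) = x.
Bind t := r(tup(b, p, 7), 7); no other remaining equation mentions t. Substituting into the earlier binding gives x2 := tup(zero, 7, r(tup(b, p, 7), 7)).
Delete trivial equation b = b.
Bind x := branch(b, y2, 7); substituting into the remaining equation gives: tup(b, y2, tup(branch(b, y2, 7), b, zero)) = tup(b, r(5, b), p).
Decompose tup/3: b = b,  y2 = r(5, b),  tup(branch(b, y2, 7), b, zero) = p.
Delete trivial equation b = b.
Bind y2 := r(5, b); substituting into the remaining equation gives: tup(branch(b, r(5, b), 7), b, zero) = p. Substituting into the earlier binding gives x := branch(b, r(5, b), 7).
Bind p := tup(branch(b, r(5, b), 7), b, zero). Substituting into the earlier bindings gives x2 := tup(zero, 7, r(tup(b, tup(branch(b, r(5, b), 7), b, zero), 7), 7)), t := r(tup(b, tup(branch(b, r(5, b), 7), b, zero), 7), 7).
MGU = { x2 -> tup(zero, 7, r(tup(b, tup(branch(b, r(5, b), 7), b, zero), 7), 7)), t -> r(tup(b, tup(branch(b, r(5, b), 7), b, zero), 7), 7), x -> branch(b, r(5, b), 7), y2 -> r(5, b), p -> tup(branch(b, r(5, b), 7), b, zero) }, so x -> branch(b, r(5, b), 7).

branch(b, r(5, b), 7)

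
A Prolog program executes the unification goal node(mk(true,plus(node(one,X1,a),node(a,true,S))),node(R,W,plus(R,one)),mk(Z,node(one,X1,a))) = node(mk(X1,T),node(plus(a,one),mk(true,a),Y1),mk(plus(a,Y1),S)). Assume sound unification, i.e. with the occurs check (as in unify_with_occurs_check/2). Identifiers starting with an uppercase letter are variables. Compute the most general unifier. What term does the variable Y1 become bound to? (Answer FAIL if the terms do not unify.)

plus(plus(a,one),one)

Decompose node/3: mk(true,plus(node(one,X1,a),node(a,true,S))) = mk(X1,T),  node(R,W,plus(R,one)) = node(plus(a,one),mk(true,a),Y1),  mk(Z,node(one,X1,a)) = mk(plus(a,Y1),S).
Decompose mk/2: true = X1,  plus(node(one,X1,a),node(a,true,S)) = T.
Bind X1 := true; substituting into the 2 remaining equations that mention X1 gives: plus(node(one,true,a),node(a,true,S)) = T,  mk(Z,node(one,true,a)) = mk(plus(a,Y1),S).
Bind T := plus(node(one,true,a),node(a,true,S)); no other remaining equation mentions T.
Decompose node/3: R = plus(a,one),  W = mk(true,a),  plus(R,one) = Y1.
Bind R := plus(a,one); substituting into the one remaining equation that mentions R gives: plus(plus(a,one),one) = Y1.
Bind W := mk(true,a); no other remaining equation mentions W.
Bind Y1 := plus(plus(a,one),one); substituting into the remaining equation gives: mk(Z,node(one,true,a)) = mk(plus(a,plus(plus(a,one),one)),S).
Decompose mk/2: Z = plus(a,plus(plus(a,one),one)),  node(one,true,a) = S.
Bind Z := plus(a,plus(plus(a,one),one)); no other remaining equation mentions Z.
Bind S := node(one,true,a). Substituting into the earlier binding gives T := plus(node(one,true,a),node(a,true,node(one,true,a))).
MGU = { X1 = true, T = plus(node(one,true,a),node(a,true,node(one,true,a))), R = plus(a,one), W = mk(true,a), Y1 = plus(plus(a,one),one), Z = plus(a,plus(plus(a,one),one)), S = node(one,true,a) }, so Y1 = plus(plus(a,one),one).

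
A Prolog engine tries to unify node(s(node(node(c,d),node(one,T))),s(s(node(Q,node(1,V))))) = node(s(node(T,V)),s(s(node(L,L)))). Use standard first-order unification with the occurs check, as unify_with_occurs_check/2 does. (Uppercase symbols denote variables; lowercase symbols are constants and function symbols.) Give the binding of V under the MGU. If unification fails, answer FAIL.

Decompose node/2: s(node(node(c,d),node(one,T))) = s(node(T,V)),  s(s(node(Q,node(1,V)))) = s(s(node(L,L))).
Decompose s/1: node(node(c,d),node(one,T)) = node(T,V).
Decompose node/2: node(c,d) = T,  node(one,T) = V.
Bind T := node(c,d); substituting into the one remaining equation that mentions T gives: node(one,node(c,d)) = V.
Bind V := node(one,node(c,d)); substituting into the remaining equation gives: s(s(node(Q,node(1,node(one,node(c,d)))))) = s(s(node(L,L))).
Decompose s/1: s(node(Q,node(1,node(one,node(c,d))))) = s(node(L,L)).
Decompose s/1: node(Q,node(1,node(one,node(c,d)))) = node(L,L).
Decompose node/2: Q = L,  node(1,node(one,node(c,d))) = L.
Bind Q := L; no other remaining equation mentions Q.
Bind L := node(1,node(one,node(c,d))). Substituting into the earlier binding gives Q := node(1,node(one,node(c,d))).
MGU = { T -> node(c,d), V -> node(one,node(c,d)), Q -> node(1,node(one,node(c,d))), L -> node(1,node(one,node(c,d))) }, so V -> node(one,node(c,d)).

node(one,node(c,d))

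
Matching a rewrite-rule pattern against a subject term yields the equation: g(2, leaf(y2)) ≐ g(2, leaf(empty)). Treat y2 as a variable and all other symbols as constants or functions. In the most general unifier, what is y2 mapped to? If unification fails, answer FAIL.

empty

Decompose g/2: 2 ≐ 2,  leaf(y2) ≐ leaf(empty).
Delete trivial equation 2 ≐ 2.
Decompose leaf/1: y2 ≐ empty.
Bind y2 := empty.
MGU = { y2 -> empty }, so y2 -> empty.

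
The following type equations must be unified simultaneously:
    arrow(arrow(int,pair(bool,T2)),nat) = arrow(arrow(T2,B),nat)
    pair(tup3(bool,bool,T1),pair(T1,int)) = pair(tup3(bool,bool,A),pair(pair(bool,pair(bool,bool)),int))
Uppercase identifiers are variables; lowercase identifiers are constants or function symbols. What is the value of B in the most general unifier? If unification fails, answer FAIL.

Decompose arrow/2: arrow(int,pair(bool,T2)) = arrow(T2,B),  nat = nat.
Decompose arrow/2: int = T2,  pair(bool,T2) = B.
Bind T2 := int; substituting into the one remaining equation that mentions T2 gives: pair(bool,int) = B.
Bind B := pair(bool,int); no other remaining equation mentions B.
Delete trivial equation nat = nat.
Decompose pair/2: tup3(bool,bool,T1) = tup3(bool,bool,A),  pair(T1,int) = pair(pair(bool,pair(bool,bool)),int).
Decompose tup3/3: bool = bool,  bool = bool,  T1 = A.
Delete trivial equation bool = bool.
Delete trivial equation bool = bool.
Bind T1 := A; substituting into the remaining equation gives: pair(A,int) = pair(pair(bool,pair(bool,bool)),int).
Decompose pair/2: A = pair(bool,pair(bool,bool)),  int = int.
Bind A := pair(bool,pair(bool,bool)); no other remaining equation mentions A. Substituting into the earlier binding gives T1 := pair(bool,pair(bool,bool)).
Delete trivial equation int = int.
MGU = { T2 ↦ int, B ↦ pair(bool,int), T1 ↦ pair(bool,pair(bool,bool)), A ↦ pair(bool,pair(bool,bool)) }, so B ↦ pair(bool,int).

pair(bool,int)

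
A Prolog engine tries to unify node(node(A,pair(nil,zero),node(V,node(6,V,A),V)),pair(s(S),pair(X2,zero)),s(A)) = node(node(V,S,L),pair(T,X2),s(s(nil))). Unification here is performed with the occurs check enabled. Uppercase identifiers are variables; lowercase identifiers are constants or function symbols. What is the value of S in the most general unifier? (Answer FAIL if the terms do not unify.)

Decompose node/3: node(A,pair(nil,zero),node(V,node(6,V,A),V)) = node(V,S,L),  pair(s(S),pair(X2,zero)) = pair(T,X2),  s(A) = s(s(nil)).
Decompose node/3: A = V,  pair(nil,zero) = S,  node(V,node(6,V,A),V) = L.
Bind A := V; substituting into the 2 remaining equations that mention A gives: node(V,node(6,V,V),V) = L,  s(V) = s(s(nil)).
Bind S := pair(nil,zero); substituting into the one remaining equation that mentions S gives: pair(s(pair(nil,zero)),pair(X2,zero)) = pair(T,X2).
Bind L := node(V,node(6,V,V),V); no other remaining equation mentions L.
Decompose pair/2: s(pair(nil,zero)) = T,  pair(X2,zero) = X2.
Bind T := s(pair(nil,zero)); no other remaining equation mentions T.
Occurs check fails: X2 occurs in pair(X2,zero); the equation X2 = pair(X2,zero) has no finite solution.

FAIL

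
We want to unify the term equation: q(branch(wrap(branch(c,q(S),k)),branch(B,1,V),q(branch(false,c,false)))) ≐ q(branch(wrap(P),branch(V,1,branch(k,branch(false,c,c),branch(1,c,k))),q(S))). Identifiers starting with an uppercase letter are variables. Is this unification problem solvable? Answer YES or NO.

Decompose q/1: branch(wrap(branch(c,q(S),k)),branch(B,1,V),q(branch(false,c,false))) ≐ branch(wrap(P),branch(V,1,branch(k,branch(false,c,c),branch(1,c,k))),q(S)).
Decompose branch/3: wrap(branch(c,q(S),k)) ≐ wrap(P),  branch(B,1,V) ≐ branch(V,1,branch(k,branch(false,c,c),branch(1,c,k))),  q(branch(false,c,false)) ≐ q(S).
Decompose wrap/1: branch(c,q(S),k) ≐ P.
Bind P := branch(c,q(S),k); no other remaining equation mentions P.
Decompose branch/3: B ≐ V,  1 ≐ 1,  V ≐ branch(k,branch(false,c,c),branch(1,c,k)).
Bind B := V; no other remaining equation mentions B.
Delete trivial equation 1 ≐ 1.
Bind V := branch(k,branch(false,c,c),branch(1,c,k)); no other remaining equation mentions V. Substituting into the earlier binding gives B := branch(k,branch(false,c,c),branch(1,c,k)).
Decompose q/1: branch(false,c,false) ≐ S.
Bind S := branch(false,c,false). Substituting into the earlier binding gives P := branch(c,q(branch(false,c,false)),k).
No equations remain and no clash or occurs-check failure arose, so a unifier exists.

YES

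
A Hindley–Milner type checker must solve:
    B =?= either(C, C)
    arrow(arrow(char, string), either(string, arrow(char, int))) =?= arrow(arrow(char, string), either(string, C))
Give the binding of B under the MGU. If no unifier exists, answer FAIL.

either(arrow(char, int), arrow(char, int))

Bind B := either(C, C); no other remaining equation mentions B.
Decompose arrow/2: arrow(char, string) =?= arrow(char, string),  either(string, arrow(char, int)) =?= either(string, C).
Delete trivial equation arrow(char, string) =?= arrow(char, string).
Decompose either/2: string =?= string,  arrow(char, int) =?= C.
Delete trivial equation string =?= string.
Bind C := arrow(char, int). Substituting into the earlier binding gives B := either(arrow(char, int), arrow(char, int)).
MGU = { B := either(arrow(char, int), arrow(char, int)), C := arrow(char, int) }, so B := either(arrow(char, int), arrow(char, int)).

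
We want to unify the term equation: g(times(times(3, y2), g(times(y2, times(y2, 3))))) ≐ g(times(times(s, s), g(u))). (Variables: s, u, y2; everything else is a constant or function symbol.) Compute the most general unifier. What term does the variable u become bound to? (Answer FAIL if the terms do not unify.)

Decompose g/1: times(times(3, y2), g(times(y2, times(y2, 3)))) ≐ times(times(s, s), g(u)).
Decompose times/2: times(3, y2) ≐ times(s, s),  g(times(y2, times(y2, 3))) ≐ g(u).
Decompose times/2: 3 ≐ s,  y2 ≐ s.
Bind s := 3; substituting into the one remaining equation that mentions s gives: y2 ≐ 3.
Bind y2 := 3; substituting into the remaining equation gives: g(times(3, times(3, 3))) ≐ g(u).
Decompose g/1: times(3, times(3, 3)) ≐ u.
Bind u := times(3, times(3, 3)).
MGU = { s ↦ 3, y2 ↦ 3, u ↦ times(3, times(3, 3)) }, so u ↦ times(3, times(3, 3)).

times(3, times(3, 3))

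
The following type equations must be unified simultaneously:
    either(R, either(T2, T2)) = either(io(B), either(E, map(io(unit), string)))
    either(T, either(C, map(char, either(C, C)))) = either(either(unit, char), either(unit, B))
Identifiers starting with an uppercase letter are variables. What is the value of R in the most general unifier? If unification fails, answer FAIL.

io(map(char, either(unit, unit)))

Decompose either/2: R = io(B),  either(T2, T2) = either(E, map(io(unit), string)).
Bind R := io(B); no other remaining equation mentions R.
Decompose either/2: T2 = E,  T2 = map(io(unit), string).
Bind T2 := E; substituting into the one remaining equation that mentions T2 gives: E = map(io(unit), string).
Bind E := map(io(unit), string); no other remaining equation mentions E. Substituting into the earlier binding gives T2 := map(io(unit), string).
Decompose either/2: T = either(unit, char),  either(C, map(char, either(C, C))) = either(unit, B).
Bind T := either(unit, char); no other remaining equation mentions T.
Decompose either/2: C = unit,  map(char, either(C, C)) = B.
Bind C := unit; substituting into the remaining equation gives: map(char, either(unit, unit)) = B.
Bind B := map(char, either(unit, unit)). Substituting into the earlier binding gives R := io(map(char, either(unit, unit))).
MGU = { R ↦ io(map(char, either(unit, unit))), T2 ↦ map(io(unit), string), E ↦ map(io(unit), string), T ↦ either(unit, char), C ↦ unit, B ↦ map(char, either(unit, unit)) }, so R ↦ io(map(char, either(unit, unit))).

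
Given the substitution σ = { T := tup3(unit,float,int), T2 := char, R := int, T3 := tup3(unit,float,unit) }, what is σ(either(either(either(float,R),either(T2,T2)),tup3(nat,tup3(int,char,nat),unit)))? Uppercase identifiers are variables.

Replace each occurrence of T2 with char.
Replace each occurrence of R with int.
Result: either(either(either(float,int),either(char,char)),tup3(nat,tup3(int,char,nat),unit)).

either(either(either(float,int),either(char,char)),tup3(nat,tup3(int,char,nat),unit))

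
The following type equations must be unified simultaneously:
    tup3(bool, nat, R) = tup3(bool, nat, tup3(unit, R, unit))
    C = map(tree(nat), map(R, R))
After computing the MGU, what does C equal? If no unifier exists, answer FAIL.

Decompose tup3/3: bool = bool,  nat = nat,  R = tup3(unit, R, unit).
Delete trivial equation bool = bool.
Delete trivial equation nat = nat.
Occurs check fails: R occurs in tup3(unit, R, unit); the equation R = tup3(unit, R, unit) has no finite solution.

FAIL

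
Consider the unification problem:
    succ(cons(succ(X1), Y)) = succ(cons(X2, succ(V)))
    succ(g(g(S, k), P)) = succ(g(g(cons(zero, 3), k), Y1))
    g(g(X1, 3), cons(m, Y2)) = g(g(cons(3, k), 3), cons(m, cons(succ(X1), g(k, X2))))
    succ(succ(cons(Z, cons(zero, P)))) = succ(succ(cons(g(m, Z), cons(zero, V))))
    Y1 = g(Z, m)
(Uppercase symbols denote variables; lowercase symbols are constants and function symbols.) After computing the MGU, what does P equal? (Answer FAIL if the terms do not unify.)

FAIL

Decompose succ/1: cons(succ(X1), Y) = cons(X2, succ(V)).
Decompose cons/2: succ(X1) = X2,  Y = succ(V).
Bind X2 := succ(X1); substituting into the one remaining equation that mentions X2 gives: g(g(X1, 3), cons(m, Y2)) = g(g(cons(3, k), 3), cons(m, cons(succ(X1), g(k, succ(X1))))).
Bind Y := succ(V); no other remaining equation mentions Y.
Decompose succ/1: g(g(S, k), P) = g(g(cons(zero, 3), k), Y1).
Decompose g/2: g(S, k) = g(cons(zero, 3), k),  P = Y1.
Decompose g/2: S = cons(zero, 3),  k = k.
Bind S := cons(zero, 3); no other remaining equation mentions S.
Delete trivial equation k = k.
Bind P := Y1; substituting into the one remaining equation that mentions P gives: succ(succ(cons(Z, cons(zero, Y1)))) = succ(succ(cons(g(m, Z), cons(zero, V)))).
Decompose g/2: g(X1, 3) = g(cons(3, k), 3),  cons(m, Y2) = cons(m, cons(succ(X1), g(k, succ(X1)))).
Decompose g/2: X1 = cons(3, k),  3 = 3.
Bind X1 := cons(3, k); substituting into the one remaining equation that mentions X1 gives: cons(m, Y2) = cons(m, cons(succ(cons(3, k)), g(k, succ(cons(3, k))))). Substituting into the earlier binding gives X2 := succ(cons(3, k)).
Delete trivial equation 3 = 3.
Decompose cons/2: m = m,  Y2 = cons(succ(cons(3, k)), g(k, succ(cons(3, k)))).
Delete trivial equation m = m.
Bind Y2 := cons(succ(cons(3, k)), g(k, succ(cons(3, k)))); no other remaining equation mentions Y2.
Decompose succ/1: succ(cons(Z, cons(zero, Y1))) = succ(cons(g(m, Z), cons(zero, V))).
Decompose succ/1: cons(Z, cons(zero, Y1)) = cons(g(m, Z), cons(zero, V)).
Decompose cons/2: Z = g(m, Z),  cons(zero, Y1) = cons(zero, V).
Occurs check fails: Z occurs in g(m, Z); the equation Z = g(m, Z) has no finite solution.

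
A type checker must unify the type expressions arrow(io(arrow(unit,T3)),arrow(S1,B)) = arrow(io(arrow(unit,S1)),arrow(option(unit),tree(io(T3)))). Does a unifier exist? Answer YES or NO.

Decompose arrow/2: io(arrow(unit,T3)) = io(arrow(unit,S1)),  arrow(S1,B) = arrow(option(unit),tree(io(T3))).
Decompose io/1: arrow(unit,T3) = arrow(unit,S1).
Decompose arrow/2: unit = unit,  T3 = S1.
Delete trivial equation unit = unit.
Bind T3 := S1; substituting into the remaining equation gives: arrow(S1,B) = arrow(option(unit),tree(io(S1))).
Decompose arrow/2: S1 = option(unit),  B = tree(io(S1)).
Bind S1 := option(unit); substituting into the remaining equation gives: B = tree(io(option(unit))). Substituting into the earlier binding gives T3 := option(unit).
Bind B := tree(io(option(unit))).
No equations remain and no clash or occurs-check failure arose, so a unifier exists.

YES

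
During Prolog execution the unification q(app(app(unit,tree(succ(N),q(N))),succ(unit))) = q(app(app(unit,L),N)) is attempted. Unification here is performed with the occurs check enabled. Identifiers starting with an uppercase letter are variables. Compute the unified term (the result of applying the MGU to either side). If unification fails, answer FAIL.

Decompose q/1: app(app(unit,tree(succ(N),q(N))),succ(unit)) = app(app(unit,L),N).
Decompose app/2: app(unit,tree(succ(N),q(N))) = app(unit,L),  succ(unit) = N.
Decompose app/2: unit = unit,  tree(succ(N),q(N)) = L.
Delete trivial equation unit = unit.
Bind L := tree(succ(N),q(N)); no other remaining equation mentions L.
Bind N := succ(unit). Substituting into the earlier binding gives L := tree(succ(succ(unit)),q(succ(unit))).
Applying the MGU to either side gives q(app(app(unit,tree(succ(succ(unit)),q(succ(unit)))),succ(unit))).

q(app(app(unit,tree(succ(succ(unit)),q(succ(unit)))),succ(unit)))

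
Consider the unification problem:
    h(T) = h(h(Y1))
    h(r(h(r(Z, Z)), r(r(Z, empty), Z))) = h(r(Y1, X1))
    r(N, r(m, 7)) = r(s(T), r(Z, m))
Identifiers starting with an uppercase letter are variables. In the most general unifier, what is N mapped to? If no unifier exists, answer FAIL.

FAIL

Decompose h/1: T = h(Y1).
Bind T := h(Y1); substituting into the one remaining equation that mentions T gives: r(N, r(m, 7)) = r(s(h(Y1)), r(Z, m)).
Decompose h/1: r(h(r(Z, Z)), r(r(Z, empty), Z)) = r(Y1, X1).
Decompose r/2: h(r(Z, Z)) = Y1,  r(r(Z, empty), Z) = X1.
Bind Y1 := h(r(Z, Z)); substituting into the one remaining equation that mentions Y1 gives: r(N, r(m, 7)) = r(s(h(h(r(Z, Z)))), r(Z, m)). Substituting into the earlier binding gives T := h(h(r(Z, Z))).
Bind X1 := r(r(Z, empty), Z); no other remaining equation mentions X1.
Decompose r/2: N = s(h(h(r(Z, Z)))),  r(m, 7) = r(Z, m).
Bind N := s(h(h(r(Z, Z)))); no other remaining equation mentions N.
Decompose r/2: m = Z,  7 = m.
Bind Z := m; no other remaining equation mentions Z. Substituting into the earlier bindings gives T := h(h(r(m, m))), Y1 := h(r(m, m)), X1 := r(r(m, empty), m), N := s(h(h(r(m, m)))).
Clash: constants 7 and m differ; no unifier exists.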